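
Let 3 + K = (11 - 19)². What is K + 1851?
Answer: 1912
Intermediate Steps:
K = 61 (K = -3 + (11 - 19)² = -3 + (-8)² = -3 + 64 = 61)
K + 1851 = 61 + 1851 = 1912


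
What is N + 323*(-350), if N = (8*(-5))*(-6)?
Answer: -112810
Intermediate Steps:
N = 240 (N = -40*(-6) = 240)
N + 323*(-350) = 240 + 323*(-350) = 240 - 113050 = -112810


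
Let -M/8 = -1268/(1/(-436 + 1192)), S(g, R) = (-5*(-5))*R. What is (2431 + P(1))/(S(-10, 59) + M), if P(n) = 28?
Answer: 2459/7670339 ≈ 0.00032059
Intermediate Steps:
S(g, R) = 25*R
M = 7668864 (M = -(-10144)/(1/(-436 + 1192)) = -(-10144)/(1/756) = -(-10144)/1/756 = -(-10144)*756 = -8*(-958608) = 7668864)
(2431 + P(1))/(S(-10, 59) + M) = (2431 + 28)/(25*59 + 7668864) = 2459/(1475 + 7668864) = 2459/7670339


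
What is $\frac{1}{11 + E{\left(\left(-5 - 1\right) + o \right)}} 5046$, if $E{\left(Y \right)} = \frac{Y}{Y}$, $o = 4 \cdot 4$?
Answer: $\frac{841}{2} \approx 420.5$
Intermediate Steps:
$o = 16$
$E{\left(Y \right)} = 1$
$\frac{1}{11 + E{\left(\left(-5 - 1\right) + o \right)}} 5046 = \frac{1}{11 + 1} \cdot 5046 = \frac{1}{12} \cdot 5046 = \frac{841}{2}$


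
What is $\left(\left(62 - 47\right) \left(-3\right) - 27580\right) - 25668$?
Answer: $-53293$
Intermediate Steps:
$\left(\left(62 - 47\right) \left(-3\right) - 27580\right) - 25668 = \left(15 \left(-3\right) - 27580\right) - 25668 = \left(-45 - 27580\right) - 25668 = -27625 - 25668 = -53293$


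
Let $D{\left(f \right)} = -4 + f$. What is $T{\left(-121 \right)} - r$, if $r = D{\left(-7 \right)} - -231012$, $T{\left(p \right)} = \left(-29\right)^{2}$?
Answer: $-230160$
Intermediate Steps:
$T{\left(p \right)} = 841$
$r = 231001$ ($r = \left(-4 - 7\right) - -231012 = -11 + 231012 = 231001$)
$T{\left(-121 \right)} - r = 841 - 231001 = -230160$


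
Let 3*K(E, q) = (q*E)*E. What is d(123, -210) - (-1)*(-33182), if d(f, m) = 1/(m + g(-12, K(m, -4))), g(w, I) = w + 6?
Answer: -7167313/216 ≈ -33182.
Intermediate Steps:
K(E, q) = q*E**2/3 (K(E, q) = ((q*E)*E)/3 = ((E*q)*E)/3 = (q*E**2)/3 = q*E**2/3)
g(w, I) = 6 + w
d(f, m) = 1/(-6 + m) (d(f, m) = 1/(m + (6 - 12)) = 1/(m - 6) = 1/(-6 + m))
d(123, -210) - (-1)*(-33182) = 1/(-6 - 210) - (-1)*(-33182) = 1/(-216) - 1*33182 = -1/216 - 33182 = -7167313/216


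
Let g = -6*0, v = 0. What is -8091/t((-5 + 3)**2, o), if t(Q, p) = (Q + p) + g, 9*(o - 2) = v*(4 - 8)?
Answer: -2697/2 ≈ -1348.5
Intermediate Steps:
o = 2 (o = 2 + (0*(4 - 8))/9 = 2 + (0*(-4))/9 = 2 + (1/9)*0 = 2 + 0 = 2)
g = 0
t(Q, p) = Q + p (t(Q, p) = (Q + p) + 0 = Q + p)
-8091/t((-5 + 3)**2, o) = -8091/((-5 + 3)**2 + 2) = -8091/((-2)**2 + 2) = -8091/(4 + 2) = -8091/6 = -8091*1/6 = -2697/2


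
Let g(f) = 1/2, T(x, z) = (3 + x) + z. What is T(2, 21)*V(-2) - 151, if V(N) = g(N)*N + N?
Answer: -229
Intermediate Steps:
T(x, z) = 3 + x + z
g(f) = 1/2 (g(f) = 1*(1/2) = 1/2)
V(N) = 3*N/2 (V(N) = N/2 + N = 3*N/2)
T(2, 21)*V(-2) - 151 = (3 + 2 + 21)*((3/2)*(-2)) - 151 = 26*(-3) - 151 = -78 - 151 = -229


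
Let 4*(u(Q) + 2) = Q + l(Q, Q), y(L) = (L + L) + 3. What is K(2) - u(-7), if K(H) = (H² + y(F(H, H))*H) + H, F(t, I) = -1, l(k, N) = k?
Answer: 27/2 ≈ 13.500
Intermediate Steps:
y(L) = 3 + 2*L (y(L) = 2*L + 3 = 3 + 2*L)
K(H) = H² + 2*H (K(H) = (H² + (3 + 2*(-1))*H) + H = (H² + (3 - 2)*H) + H = (H² + 1*H) + H = (H² + H) + H = (H + H²) + H = H² + 2*H)
u(Q) = -2 + Q/2 (u(Q) = -2 + (Q + Q)/4 = -2 + (2*Q)/4 = -2 + Q/2)
K(2) - u(-7) = 2*(2 + 2) - (-2 + (½)*(-7)) = 2*4 - (-2 - 7/2) = 8 - 1*(-11/2) = 8 + 11/2 = 27/2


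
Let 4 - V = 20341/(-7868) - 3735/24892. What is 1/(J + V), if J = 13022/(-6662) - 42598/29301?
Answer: 170672360869353/567802207144726 ≈ 0.30058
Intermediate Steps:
J = -332672749/97601631 (J = 13022*(-1/6662) - 42598*1/29301 = -6511/3331 - 42598/29301 = -332672749/97601631 ≈ -3.4085)
V = 11777823/1748663 (V = 4 - (20341/(-7868) - 3735/24892) = 4 - (20341*(-1/7868) - 3735*1/24892) = 4 - (-20341/7868 - 3735/24892) = 4 - 1*(-4783171/1748663) = 4 + 4783171/1748663 = 11777823/1748663 ≈ 6.7353)
1/(J + V) = 1/(-332672749/97601631 + 11777823/1748663) = 1/(567802207144726/170672360869353) = 170672360869353/567802207144726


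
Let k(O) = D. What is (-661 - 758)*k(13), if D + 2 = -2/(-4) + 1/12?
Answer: 8041/4 ≈ 2010.3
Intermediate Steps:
D = -17/12 (D = -2 + (-2/(-4) + 1/12) = -2 + (-2*(-¼) + 1*(1/12)) = -2 + (½ + 1/12) = -2 + 7/12 = -17/12 ≈ -1.4167)
k(O) = -17/12
(-661 - 758)*k(13) = (-661 - 758)*(-17/12) = -1419*(-17/12) = 8041/4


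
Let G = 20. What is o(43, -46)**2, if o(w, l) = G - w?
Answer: 529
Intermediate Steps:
o(w, l) = 20 - w
o(43, -46)**2 = (20 - 1*43)**2 = (20 - 43)**2 = (-23)**2 = 529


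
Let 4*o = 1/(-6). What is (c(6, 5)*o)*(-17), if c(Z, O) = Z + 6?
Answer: 17/2 ≈ 8.5000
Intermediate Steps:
o = -1/24 (o = (¼)/(-6) = (¼)*(-⅙) = -1/24 ≈ -0.041667)
c(Z, O) = 6 + Z
(c(6, 5)*o)*(-17) = ((6 + 6)*(-1/24))*(-17) = (12*(-1/24))*(-17) = -½*(-17) = 17/2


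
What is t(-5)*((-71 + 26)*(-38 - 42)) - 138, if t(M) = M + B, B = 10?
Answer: 17862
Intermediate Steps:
t(M) = 10 + M (t(M) = M + 10 = 10 + M)
t(-5)*((-71 + 26)*(-38 - 42)) - 138 = (10 - 5)*((-71 + 26)*(-38 - 42)) - 138 = 5*(-45*(-80)) - 138 = 5*3600 - 138 = 18000 - 138 = 17862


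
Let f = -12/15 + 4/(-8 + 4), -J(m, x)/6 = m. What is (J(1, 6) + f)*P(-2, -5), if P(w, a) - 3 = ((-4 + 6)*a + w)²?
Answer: -5733/5 ≈ -1146.6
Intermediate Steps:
J(m, x) = -6*m
P(w, a) = 3 + (w + 2*a)² (P(w, a) = 3 + ((-4 + 6)*a + w)² = 3 + (2*a + w)² = 3 + (w + 2*a)²)
f = -9/5 (f = -12*1/15 + 4/(-4) = -⅘ + 4*(-¼) = -⅘ - 1 = -9/5 ≈ -1.8000)
(J(1, 6) + f)*P(-2, -5) = (-6*1 - 9/5)*(3 + (-2 + 2*(-5))²) = (-6 - 9/5)*(3 + (-2 - 10)²) = -39*(3 + (-12)²)/5 = -39*(3 + 144)/5 = -39/5*147 = -5733/5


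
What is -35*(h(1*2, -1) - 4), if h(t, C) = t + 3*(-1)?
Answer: 175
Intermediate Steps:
h(t, C) = -3 + t (h(t, C) = t - 3 = -3 + t)
-35*(h(1*2, -1) - 4) = -35*((-3 + 1*2) - 4) = -35*((-3 + 2) - 4) = -35*(-1 - 4) = -35*(-5) = 175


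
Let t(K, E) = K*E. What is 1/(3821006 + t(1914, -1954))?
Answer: 1/81050 ≈ 1.2338e-5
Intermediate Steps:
t(K, E) = E*K
1/(3821006 + t(1914, -1954)) = 1/(3821006 - 1954*1914) = 1/(3821006 - 3739956) = 1/81050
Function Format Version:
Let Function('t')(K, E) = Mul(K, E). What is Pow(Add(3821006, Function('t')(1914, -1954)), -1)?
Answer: Rational(1, 81050) ≈ 1.2338e-5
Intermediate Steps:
Function('t')(K, E) = Mul(E, K)
Pow(Add(3821006, Function('t')(1914, -1954)), -1) = Pow(Add(3821006, Mul(-1954, 1914)), -1) = Pow(Add(3821006, -3739956), -1) = Pow(81050, -1) = Rational(1, 81050)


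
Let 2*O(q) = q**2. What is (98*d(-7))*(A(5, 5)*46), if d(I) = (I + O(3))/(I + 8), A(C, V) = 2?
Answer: -22540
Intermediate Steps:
O(q) = q**2/2
d(I) = (9/2 + I)/(8 + I) (d(I) = (I + (1/2)*3**2)/(I + 8) = (I + (1/2)*9)/(8 + I) = (I + 9/2)/(8 + I) = (9/2 + I)/(8 + I))
(98*d(-7))*(A(5, 5)*46) = (98*((9/2 - 7)/(8 - 7)))*(2*46) = (98*(-5/2/1))*92 = (98*(1*(-5/2)))*92 = (98*(-5/2))*92 = -245*92 = -22540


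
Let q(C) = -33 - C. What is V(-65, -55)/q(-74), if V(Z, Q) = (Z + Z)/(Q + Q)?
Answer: 13/451 ≈ 0.028825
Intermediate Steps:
V(Z, Q) = Z/Q (V(Z, Q) = (2*Z)/((2*Q)) = (2*Z)*(1/(2*Q)) = Z/Q)
V(-65, -55)/q(-74) = (-65/(-55))/(-33 - 1*(-74)) = (-65*(-1/55))/(-33 + 74) = (13/11)/41 = (13/11)*(1/41) = 13/451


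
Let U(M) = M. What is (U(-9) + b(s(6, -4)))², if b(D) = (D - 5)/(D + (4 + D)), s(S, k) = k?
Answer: 729/16 ≈ 45.563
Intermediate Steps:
b(D) = (-5 + D)/(4 + 2*D)
(U(-9) + b(s(6, -4)))² = (-9 + (-5 - 4)/(2*(2 - 4)))² = (-9 + (½)*(-9)/(-2))² = (-9 + (½)*(-½)*(-9))² = (-9 + 9/4)² = (-27/4)² = 729/16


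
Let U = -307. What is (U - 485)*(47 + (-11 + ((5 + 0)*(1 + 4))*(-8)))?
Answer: 129888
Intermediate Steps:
(U - 485)*(47 + (-11 + ((5 + 0)*(1 + 4))*(-8))) = (-307 - 485)*(47 + (-11 + ((5 + 0)*(1 + 4))*(-8))) = -792*(47 + (-11 + (5*5)*(-8))) = -792*(47 + (-11 + 25*(-8))) = -792*(47 + (-11 - 200)) = -792*(47 - 211) = -792*(-164) = 129888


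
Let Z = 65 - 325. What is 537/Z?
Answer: -537/260 ≈ -2.0654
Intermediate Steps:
Z = -260
537/Z = 537/(-260) = 537*(-1/260) = -537/260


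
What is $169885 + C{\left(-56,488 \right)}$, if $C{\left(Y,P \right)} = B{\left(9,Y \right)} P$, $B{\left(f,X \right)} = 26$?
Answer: $182573$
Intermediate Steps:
$C{\left(Y,P \right)} = 26 P$
$169885 + C{\left(-56,488 \right)} = 169885 + 26 \cdot 488 = 169885 + 12688 = 182573$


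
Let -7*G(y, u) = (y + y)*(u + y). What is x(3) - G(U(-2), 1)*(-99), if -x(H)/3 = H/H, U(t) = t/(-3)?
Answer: -241/7 ≈ -34.429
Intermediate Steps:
U(t) = -t/3 (U(t) = t*(-1/3) = -t/3)
G(y, u) = -2*y*(u + y)/7 (G(y, u) = -(y + y)*(u + y)/7 = -2*y*(u + y)/7)
x(H) = -3 (x(H) = -3*H/H = -3*1 = -3)
x(3) - G(U(-2), 1)*(-99) = -3 - (-2)*(-1/3*(-2))*(1 - 1/3*(-2))/7*(-99) = -3 - (-2)*2*(1 + 2/3)/(7*3)*(-99) = -3 - (-2)*2*5/(7*3*3)*(-99) = -3 - 1*(-20/63)*(-99) = -3 + (20/63)*(-99) = -3 - 220/7 = -241/7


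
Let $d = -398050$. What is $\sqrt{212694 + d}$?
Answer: $2 i \sqrt{46339} \approx 430.53 i$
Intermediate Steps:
$\sqrt{212694 + d} = \sqrt{212694 - 398050} = \sqrt{-185356} = 2 i \sqrt{46339}$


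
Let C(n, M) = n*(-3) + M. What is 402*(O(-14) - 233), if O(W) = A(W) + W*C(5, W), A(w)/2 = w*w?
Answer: 227130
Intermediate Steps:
C(n, M) = M - 3*n (C(n, M) = -3*n + M = M - 3*n)
A(w) = 2*w² (A(w) = 2*(w*w) = 2*w²)
O(W) = 2*W² + W*(-15 + W) (O(W) = 2*W² + W*(W - 3*5) = 2*W² + W*(W - 15) = 2*W² + W*(-15 + W))
402*(O(-14) - 233) = 402*(3*(-14)*(-5 - 14) - 233) = 402*(3*(-14)*(-19) - 233) = 402*(798 - 233) = 402*565 = 227130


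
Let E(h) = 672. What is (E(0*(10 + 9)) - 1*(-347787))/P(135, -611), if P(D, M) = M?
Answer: -348459/611 ≈ -570.31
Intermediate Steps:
(E(0*(10 + 9)) - 1*(-347787))/P(135, -611) = (672 - 1*(-347787))/(-611) = (672 + 347787)*(-1/611) = 348459*(-1/611) = -348459/611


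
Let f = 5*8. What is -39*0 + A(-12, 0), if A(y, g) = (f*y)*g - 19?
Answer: -19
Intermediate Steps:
f = 40
A(y, g) = -19 + 40*g*y (A(y, g) = (40*y)*g - 19 = 40*g*y - 19 = -19 + 40*g*y)
-39*0 + A(-12, 0) = -39*0 + (-19 + 40*0*(-12)) = 0 + (-19 + 0) = 0 - 19 = -19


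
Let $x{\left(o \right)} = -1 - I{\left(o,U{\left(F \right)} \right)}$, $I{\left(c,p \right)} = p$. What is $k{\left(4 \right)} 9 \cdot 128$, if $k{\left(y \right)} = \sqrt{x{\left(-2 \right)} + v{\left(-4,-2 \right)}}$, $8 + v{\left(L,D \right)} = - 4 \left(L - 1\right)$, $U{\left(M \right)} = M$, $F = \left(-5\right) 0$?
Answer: $1152 \sqrt{11} \approx 3820.8$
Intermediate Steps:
$F = 0$
$x{\left(o \right)} = -1$ ($x{\left(o \right)} = -1 - 0 = -1 + 0 = -1$)
$v{\left(L,D \right)} = -4 - 4 L$ ($v{\left(L,D \right)} = -8 - 4 \left(L - 1\right) = -8 - 4 \left(-1 + L\right) = -8 - \left(-4 + 4 L\right) = -4 - 4 L$)
$k{\left(y \right)} = \sqrt{11}$ ($k{\left(y \right)} = \sqrt{-1 - -12} = \sqrt{-1 + \left(-4 + 16\right)} = \sqrt{-1 + 12} = \sqrt{11}$)
$k{\left(4 \right)} 9 \cdot 128 = \sqrt{11} \cdot 9 \cdot 128 = 9 \sqrt{11} \cdot 128 = 1152 \sqrt{11}$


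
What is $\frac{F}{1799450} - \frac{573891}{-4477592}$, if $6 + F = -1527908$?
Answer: $- \frac{2904343671569}{4028601462200} \approx -0.72093$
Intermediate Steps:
$F = -1527914$ ($F = -6 - 1527908 = -1527914$)
$\frac{F}{1799450} - \frac{573891}{-4477592} = - \frac{1527914}{1799450} - \frac{573891}{-4477592} = \left(-1527914\right) \frac{1}{1799450} - - \frac{573891}{4477592} = - \frac{763957}{899725} + \frac{573891}{4477592} = - \frac{2904343671569}{4028601462200}$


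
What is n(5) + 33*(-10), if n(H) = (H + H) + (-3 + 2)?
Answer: -321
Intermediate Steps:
n(H) = -1 + 2*H (n(H) = 2*H - 1 = -1 + 2*H)
n(5) + 33*(-10) = (-1 + 2*5) + 33*(-10) = (-1 + 10) - 330 = 9 - 330 = -321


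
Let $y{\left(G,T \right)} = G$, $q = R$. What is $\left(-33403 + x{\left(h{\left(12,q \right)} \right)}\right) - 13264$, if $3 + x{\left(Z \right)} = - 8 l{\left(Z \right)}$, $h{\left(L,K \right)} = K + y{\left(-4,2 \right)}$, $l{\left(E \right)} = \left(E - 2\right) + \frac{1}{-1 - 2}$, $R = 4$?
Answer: $- \frac{139954}{3} \approx -46651.0$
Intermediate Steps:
$q = 4$
$l{\left(E \right)} = - \frac{7}{3} + E$ ($l{\left(E \right)} = \left(E - 2\right) + \frac{1}{-3} = \left(-2 + E\right) - \frac{1}{3} = - \frac{7}{3} + E$)
$h{\left(L,K \right)} = -4 + K$ ($h{\left(L,K \right)} = K - 4 = -4 + K$)
$x{\left(Z \right)} = \frac{47}{3} - 8 Z$ ($x{\left(Z \right)} = -3 - 8 \left(- \frac{7}{3} + Z\right) = -3 - \left(- \frac{56}{3} + 8 Z\right) = \frac{47}{3} - 8 Z$)
$\left(-33403 + x{\left(h{\left(12,q \right)} \right)}\right) - 13264 = \left(-33403 + \left(\frac{47}{3} - 8 \left(-4 + 4\right)\right)\right) - 13264 = \left(-33403 + \left(\frac{47}{3} - 0\right)\right) - 13264 = \left(-33403 + \left(\frac{47}{3} + 0\right)\right) - 13264 = \left(-33403 + \frac{47}{3}\right) - 13264 = - \frac{100162}{3} - 13264 = - \frac{139954}{3}$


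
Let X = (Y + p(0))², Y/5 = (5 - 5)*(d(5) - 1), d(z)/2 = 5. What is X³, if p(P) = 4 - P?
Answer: 4096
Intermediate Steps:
d(z) = 10 (d(z) = 2*5 = 10)
Y = 0 (Y = 5*((5 - 5)*(10 - 1)) = 5*(0*9) = 5*0 = 0)
X = 16 (X = (0 + (4 - 1*0))² = (0 + (4 + 0))² = (0 + 4)² = 4² = 16)
X³ = 16³ = 4096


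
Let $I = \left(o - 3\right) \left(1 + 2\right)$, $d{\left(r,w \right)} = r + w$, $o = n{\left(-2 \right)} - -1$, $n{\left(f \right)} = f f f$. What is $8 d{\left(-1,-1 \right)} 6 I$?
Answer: $2880$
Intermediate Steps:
$n{\left(f \right)} = f^{3}$ ($n{\left(f \right)} = f^{2} f = f^{3}$)
$o = -7$ ($o = \left(-2\right)^{3} - -1 = -8 + 1 = -7$)
$I = -30$ ($I = \left(-7 - 3\right) \left(1 + 2\right) = \left(-10\right) 3 = -30$)
$8 d{\left(-1,-1 \right)} 6 I = 8 \left(-1 - 1\right) 6 \left(-30\right) = 8 \left(-2\right) 6 \left(-30\right) = \left(-16\right) 6 \left(-30\right) = \left(-96\right) \left(-30\right) = 2880$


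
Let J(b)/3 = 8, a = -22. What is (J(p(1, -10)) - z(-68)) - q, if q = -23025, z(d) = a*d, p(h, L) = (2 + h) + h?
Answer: 21553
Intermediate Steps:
p(h, L) = 2 + 2*h
J(b) = 24 (J(b) = 3*8 = 24)
z(d) = -22*d
(J(p(1, -10)) - z(-68)) - q = (24 - (-22)*(-68)) - 1*(-23025) = (24 - 1*1496) + 23025 = (24 - 1496) + 23025 = -1472 + 23025 = 21553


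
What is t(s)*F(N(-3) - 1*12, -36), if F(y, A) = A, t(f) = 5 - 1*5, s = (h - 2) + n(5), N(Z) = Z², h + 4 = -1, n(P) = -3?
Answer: 0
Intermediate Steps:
h = -5 (h = -4 - 1 = -5)
s = -10 (s = (-5 - 2) - 3 = -7 - 3 = -10)
t(f) = 0 (t(f) = 5 - 5 = 0)
t(s)*F(N(-3) - 1*12, -36) = 0*(-36) = 0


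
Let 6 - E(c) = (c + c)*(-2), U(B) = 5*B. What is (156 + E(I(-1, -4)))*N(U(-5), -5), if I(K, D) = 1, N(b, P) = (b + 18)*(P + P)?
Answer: 11620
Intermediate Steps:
N(b, P) = 2*P*(18 + b) (N(b, P) = (18 + b)*(2*P) = 2*P*(18 + b))
E(c) = 6 + 4*c (E(c) = 6 - (c + c)*(-2) = 6 - 2*c*(-2) = 6 - (-4)*c = 6 + 4*c)
(156 + E(I(-1, -4)))*N(U(-5), -5) = (156 + (6 + 4*1))*(2*(-5)*(18 + 5*(-5))) = (156 + (6 + 4))*(2*(-5)*(18 - 25)) = (156 + 10)*(2*(-5)*(-7)) = 166*70 = 11620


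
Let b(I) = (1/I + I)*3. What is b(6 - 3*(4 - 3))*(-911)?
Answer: -9110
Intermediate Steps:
b(I) = 3*I + 3/I (b(I) = (I + 1/I)*3 = 3*I + 3/I)
b(6 - 3*(4 - 3))*(-911) = (3*(6 - 3*(4 - 3)) + 3/(6 - 3*(4 - 3)))*(-911) = (3*(6 - 3*1) + 3/(6 - 3*1))*(-911) = (3*(6 - 3) + 3/(6 - 3))*(-911) = (3*3 + 3/3)*(-911) = (9 + 3*(1/3))*(-911) = (9 + 1)*(-911) = 10*(-911) = -9110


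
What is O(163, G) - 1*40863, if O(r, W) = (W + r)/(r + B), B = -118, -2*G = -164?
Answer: -367718/9 ≈ -40858.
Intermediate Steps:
G = 82 (G = -½*(-164) = 82)
O(r, W) = (W + r)/(-118 + r) (O(r, W) = (W + r)/(r - 118) = (W + r)/(-118 + r))
O(163, G) - 1*40863 = (82 + 163)/(-118 + 163) - 1*40863 = 245/45 - 40863 = (1/45)*245 - 40863 = 49/9 - 40863 = -367718/9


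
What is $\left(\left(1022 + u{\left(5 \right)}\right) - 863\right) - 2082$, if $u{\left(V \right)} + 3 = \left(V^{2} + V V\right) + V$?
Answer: $-1871$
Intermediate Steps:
$u{\left(V \right)} = -3 + V + 2 V^{2}$ ($u{\left(V \right)} = -3 + \left(\left(V^{2} + V V\right) + V\right) = -3 + \left(\left(V^{2} + V^{2}\right) + V\right) = -3 + \left(2 V^{2} + V\right) = -3 + \left(V + 2 V^{2}\right) = -3 + V + 2 V^{2}$)
$\left(\left(1022 + u{\left(5 \right)}\right) - 863\right) - 2082 = \left(\left(1022 + \left(-3 + 5 + 2 \cdot 5^{2}\right)\right) - 863\right) - 2082 = \left(\left(1022 + \left(-3 + 5 + 2 \cdot 25\right)\right) - 863\right) - 2082 = \left(\left(1022 + \left(-3 + 5 + 50\right)\right) - 863\right) - 2082 = \left(\left(1022 + 52\right) - 863\right) - 2082 = \left(1074 - 863\right) - 2082 = 211 - 2082 = -1871$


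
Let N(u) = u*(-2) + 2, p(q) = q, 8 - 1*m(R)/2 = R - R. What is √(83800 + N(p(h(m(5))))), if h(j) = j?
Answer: √83770 ≈ 289.43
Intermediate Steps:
m(R) = 16 (m(R) = 16 - 2*(R - R) = 16 - 2*0 = 16 + 0 = 16)
N(u) = 2 - 2*u (N(u) = -2*u + 2 = 2 - 2*u)
√(83800 + N(p(h(m(5))))) = √(83800 + (2 - 2*16)) = √(83800 + (2 - 32)) = √(83800 - 30) = √83770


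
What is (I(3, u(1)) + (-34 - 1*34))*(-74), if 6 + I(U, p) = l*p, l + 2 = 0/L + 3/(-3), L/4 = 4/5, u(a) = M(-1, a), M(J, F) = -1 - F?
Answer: 5032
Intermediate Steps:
u(a) = -1 - a
L = 16/5 (L = 4*(4/5) = 4*(4*(⅕)) = 4*(⅘) = 16/5 ≈ 3.2000)
l = -3 (l = -2 + (0/(16/5) + 3/(-3)) = -2 + (0*(5/16) + 3*(-⅓)) = -2 + (0 - 1) = -2 - 1 = -3)
I(U, p) = -6 - 3*p
(I(3, u(1)) + (-34 - 1*34))*(-74) = ((-6 - 3*(-1 - 1*1)) + (-34 - 1*34))*(-74) = ((-6 - 3*(-1 - 1)) + (-34 - 34))*(-74) = ((-6 - 3*(-2)) - 68)*(-74) = ((-6 + 6) - 68)*(-74) = (0 - 68)*(-74) = -68*(-74) = 5032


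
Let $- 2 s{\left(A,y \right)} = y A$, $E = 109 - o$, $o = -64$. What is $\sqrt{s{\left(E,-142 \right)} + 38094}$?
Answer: $\sqrt{50377} \approx 224.45$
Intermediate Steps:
$E = 173$ ($E = 109 - -64 = 109 + 64 = 173$)
$s{\left(A,y \right)} = - \frac{A y}{2}$ ($s{\left(A,y \right)} = - \frac{y A}{2} = - \frac{A y}{2}$)
$\sqrt{s{\left(E,-142 \right)} + 38094} = \sqrt{\left(- \frac{1}{2}\right) 173 \left(-142\right) + 38094} = \sqrt{12283 + 38094} = \sqrt{50377}$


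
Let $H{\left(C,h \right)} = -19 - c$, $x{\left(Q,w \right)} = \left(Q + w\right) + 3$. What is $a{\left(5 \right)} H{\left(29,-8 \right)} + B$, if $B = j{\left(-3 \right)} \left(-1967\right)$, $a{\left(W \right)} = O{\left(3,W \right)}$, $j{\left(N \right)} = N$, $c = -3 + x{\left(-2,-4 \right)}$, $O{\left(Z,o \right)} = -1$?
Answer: $5914$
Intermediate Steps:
$x{\left(Q,w \right)} = 3 + Q + w$
$c = -6$ ($c = -3 - 3 = -6$)
$H{\left(C,h \right)} = -13$ ($H{\left(C,h \right)} = -19 - -6 = -19 + 6 = -13$)
$a{\left(W \right)} = -1$
$B = 5901$ ($B = \left(-3\right) \left(-1967\right) = 5901$)
$a{\left(5 \right)} H{\left(29,-8 \right)} + B = \left(-1\right) \left(-13\right) + 5901 = 13 + 5901 = 5914$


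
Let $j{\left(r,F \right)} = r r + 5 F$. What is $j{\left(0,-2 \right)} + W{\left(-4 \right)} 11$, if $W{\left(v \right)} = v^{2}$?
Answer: $166$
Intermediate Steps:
$j{\left(r,F \right)} = r^{2} + 5 F$
$j{\left(0,-2 \right)} + W{\left(-4 \right)} 11 = \left(0^{2} + 5 \left(-2\right)\right) + \left(-4\right)^{2} \cdot 11 = \left(0 - 10\right) + 16 \cdot 11 = -10 + 176 = 166$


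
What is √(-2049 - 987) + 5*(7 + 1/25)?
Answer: 176/5 + 2*I*√759 ≈ 35.2 + 55.1*I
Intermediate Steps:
√(-2049 - 987) + 5*(7 + 1/25) = √(-3036) + 5*(7 + 1/25) = 2*I*√759 + 5*(176/25) = 2*I*√759 + 176/5 = 176/5 + 2*I*√759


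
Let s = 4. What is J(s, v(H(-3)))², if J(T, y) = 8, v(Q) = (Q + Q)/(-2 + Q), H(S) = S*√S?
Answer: 64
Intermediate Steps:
H(S) = S^(3/2)
v(Q) = 2*Q/(-2 + Q) (v(Q) = (2*Q)/(-2 + Q) = 2*Q/(-2 + Q))
J(s, v(H(-3)))² = 8² = 64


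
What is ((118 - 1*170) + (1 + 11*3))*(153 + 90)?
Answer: -4374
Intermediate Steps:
((118 - 1*170) + (1 + 11*3))*(153 + 90) = ((118 - 170) + (1 + 33))*243 = (-52 + 34)*243 = -18*243 = -4374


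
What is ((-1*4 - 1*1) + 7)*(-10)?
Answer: -20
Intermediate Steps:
((-1*4 - 1*1) + 7)*(-10) = ((-4 - 1) + 7)*(-10) = (-5 + 7)*(-10) = 2*(-10) = -20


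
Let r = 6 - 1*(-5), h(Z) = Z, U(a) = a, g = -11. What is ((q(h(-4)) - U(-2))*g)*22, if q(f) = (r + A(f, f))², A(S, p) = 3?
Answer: -47916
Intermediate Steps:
r = 11 (r = 6 + 5 = 11)
q(f) = 196 (q(f) = (11 + 3)² = 14² = 196)
((q(h(-4)) - U(-2))*g)*22 = ((196 - 1*(-2))*(-11))*22 = ((196 + 2)*(-11))*22 = (198*(-11))*22 = -2178*22 = -47916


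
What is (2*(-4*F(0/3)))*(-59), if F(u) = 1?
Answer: 472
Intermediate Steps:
(2*(-4*F(0/3)))*(-59) = (2*(-4*1))*(-59) = (2*(-4))*(-59) = -8*(-59) = 472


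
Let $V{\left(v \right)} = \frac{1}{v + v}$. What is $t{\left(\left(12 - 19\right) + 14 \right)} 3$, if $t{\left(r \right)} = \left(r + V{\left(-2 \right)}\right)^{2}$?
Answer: $\frac{2187}{16} \approx 136.69$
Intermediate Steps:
$V{\left(v \right)} = \frac{1}{2 v}$
$t{\left(r \right)} = \left(- \frac{1}{4} + r\right)^{2}$ ($t{\left(r \right)} = \left(r + \frac{1}{2 \left(-2\right)}\right)^{2} = \left(r + \frac{1}{2} \left(- \frac{1}{2}\right)\right)^{2} = \left(r - \frac{1}{4}\right)^{2} = \left(- \frac{1}{4} + r\right)^{2}$)
$t{\left(\left(12 - 19\right) + 14 \right)} 3 = \frac{\left(-1 + 4 \left(\left(12 - 19\right) + 14\right)\right)^{2}}{16} \cdot 3 = \frac{\left(-1 + 4 \left(-7 + 14\right)\right)^{2}}{16} \cdot 3 = \frac{\left(-1 + 4 \cdot 7\right)^{2}}{16} \cdot 3 = \frac{\left(-1 + 28\right)^{2}}{16} \cdot 3 = \frac{27^{2}}{16} \cdot 3 = \frac{1}{16} \cdot 729 \cdot 3 = \frac{729}{16} \cdot 3 = \frac{2187}{16}$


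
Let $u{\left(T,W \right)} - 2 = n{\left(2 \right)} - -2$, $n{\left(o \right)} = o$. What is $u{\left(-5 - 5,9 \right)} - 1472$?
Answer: $-1466$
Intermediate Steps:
$u{\left(T,W \right)} = 6$ ($u{\left(T,W \right)} = 2 + \left(2 - -2\right) = 2 + \left(2 + 2\right) = 2 + 4 = 6$)
$u{\left(-5 - 5,9 \right)} - 1472 = 6 - 1472 = -1466$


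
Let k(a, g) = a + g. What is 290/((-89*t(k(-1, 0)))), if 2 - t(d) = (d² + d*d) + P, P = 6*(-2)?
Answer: -145/534 ≈ -0.27154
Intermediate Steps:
P = -12
t(d) = 14 - 2*d² (t(d) = 2 - ((d² + d*d) - 12) = 2 - ((d² + d²) - 12) = 2 - (2*d² - 12) = 2 - (-12 + 2*d²) = 2 + (12 - 2*d²) = 14 - 2*d²)
290/((-89*t(k(-1, 0)))) = 290/((-89*(14 - 2*(-1 + 0)²))) = 290/((-89*(14 - 2*(-1)²))) = 290/((-89*(14 - 2*1))) = 290/((-89*(14 - 2))) = 290/((-89*12)) = 290/(-1068) = 290*(-1/1068) = -145/534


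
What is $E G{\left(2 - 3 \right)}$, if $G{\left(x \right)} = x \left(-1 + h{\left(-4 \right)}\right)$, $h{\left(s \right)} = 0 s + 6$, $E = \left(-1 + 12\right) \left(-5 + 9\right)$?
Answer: $-220$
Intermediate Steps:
$E = 44$ ($E = 11 \cdot 4 = 44$)
$h{\left(s \right)} = 6$ ($h{\left(s \right)} = 0 + 6 = 6$)
$G{\left(x \right)} = 5 x$ ($G{\left(x \right)} = x \left(-1 + 6\right) = x 5 = 5 x$)
$E G{\left(2 - 3 \right)} = 44 \cdot 5 \left(2 - 3\right) = 44 \cdot 5 \left(-1\right) = 44 \left(-5\right) = -220$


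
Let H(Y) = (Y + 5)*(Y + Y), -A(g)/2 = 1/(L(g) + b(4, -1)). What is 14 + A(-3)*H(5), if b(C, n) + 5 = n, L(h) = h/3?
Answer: 298/7 ≈ 42.571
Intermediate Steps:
L(h) = h/3 (L(h) = h*(⅓) = h/3)
b(C, n) = -5 + n
A(g) = -2/(-6 + g/3) (A(g) = -2/(g/3 + (-5 - 1)) = -2/(g/3 - 6) = -2/(-6 + g/3))
H(Y) = 2*Y*(5 + Y) (H(Y) = (5 + Y)*(2*Y) = 2*Y*(5 + Y))
14 + A(-3)*H(5) = 14 + (-6/(-18 - 3))*(2*5*(5 + 5)) = 14 + (-6/(-21))*(2*5*10) = 14 - 6*(-1/21)*100 = 14 + (2/7)*100 = 14 + 200/7 = 298/7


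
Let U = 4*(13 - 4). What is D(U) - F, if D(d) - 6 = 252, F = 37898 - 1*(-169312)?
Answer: -206952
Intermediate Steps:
U = 36 (U = 4*9 = 36)
F = 207210 (F = 37898 + 169312 = 207210)
D(d) = 258 (D(d) = 6 + 252 = 258)
D(U) - F = 258 - 1*207210 = 258 - 207210 = -206952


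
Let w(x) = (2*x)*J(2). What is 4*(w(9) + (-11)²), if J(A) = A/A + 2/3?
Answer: 604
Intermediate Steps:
J(A) = 5/3 (J(A) = 1 + 2*(⅓) = 1 + ⅔ = 5/3)
w(x) = 10*x/3 (w(x) = (2*x)*(5/3) = 10*x/3)
4*(w(9) + (-11)²) = 4*((10/3)*9 + (-11)²) = 4*(30 + 121) = 4*151 = 604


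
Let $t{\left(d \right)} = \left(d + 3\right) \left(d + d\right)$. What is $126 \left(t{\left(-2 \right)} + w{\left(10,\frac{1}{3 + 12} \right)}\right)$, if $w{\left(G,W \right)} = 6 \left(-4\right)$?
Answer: $-3528$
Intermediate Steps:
$t{\left(d \right)} = 2 d \left(3 + d\right)$ ($t{\left(d \right)} = \left(3 + d\right) 2 d = 2 d \left(3 + d\right)$)
$w{\left(G,W \right)} = -24$
$126 \left(t{\left(-2 \right)} + w{\left(10,\frac{1}{3 + 12} \right)}\right) = 126 \left(2 \left(-2\right) \left(3 - 2\right) - 24\right) = 126 \left(2 \left(-2\right) 1 - 24\right) = 126 \left(-4 - 24\right) = 126 \left(-28\right) = -3528$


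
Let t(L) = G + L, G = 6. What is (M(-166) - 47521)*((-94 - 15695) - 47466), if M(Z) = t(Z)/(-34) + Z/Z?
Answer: 51094858800/17 ≈ 3.0056e+9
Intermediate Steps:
t(L) = 6 + L
M(Z) = 14/17 - Z/34 (M(Z) = (6 + Z)/(-34) + Z/Z = (6 + Z)*(-1/34) + 1 = (-3/17 - Z/34) + 1 = 14/17 - Z/34)
(M(-166) - 47521)*((-94 - 15695) - 47466) = ((14/17 - 1/34*(-166)) - 47521)*((-94 - 15695) - 47466) = ((14/17 + 83/17) - 47521)*(-15789 - 47466) = (97/17 - 47521)*(-63255) = -807760/17*(-63255) = 51094858800/17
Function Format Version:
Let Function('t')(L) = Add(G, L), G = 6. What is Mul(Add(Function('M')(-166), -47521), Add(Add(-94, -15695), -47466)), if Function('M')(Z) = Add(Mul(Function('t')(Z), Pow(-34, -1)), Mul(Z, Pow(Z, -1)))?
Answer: Rational(51094858800, 17) ≈ 3.0056e+9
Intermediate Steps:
Function('t')(L) = Add(6, L)
Function('M')(Z) = Add(Rational(14, 17), Mul(Rational(-1, 34), Z)) (Function('M')(Z) = Add(Mul(Add(6, Z), Pow(-34, -1)), Mul(Z, Pow(Z, -1))) = Add(Mul(Add(6, Z), Rational(-1, 34)), 1) = Add(Add(Rational(-3, 17), Mul(Rational(-1, 34), Z)), 1) = Add(Rational(14, 17), Mul(Rational(-1, 34), Z)))
Mul(Add(Function('M')(-166), -47521), Add(Add(-94, -15695), -47466)) = Mul(Add(Add(Rational(14, 17), Mul(Rational(-1, 34), -166)), -47521), Add(Add(-94, -15695), -47466)) = Mul(Add(Add(Rational(14, 17), Rational(83, 17)), -47521), Add(-15789, -47466)) = Mul(Add(Rational(97, 17), -47521), -63255) = Mul(Rational(-807760, 17), -63255) = Rational(51094858800, 17)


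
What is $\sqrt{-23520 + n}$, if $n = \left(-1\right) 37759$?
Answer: $i \sqrt{61279} \approx 247.55 i$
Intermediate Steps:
$n = -37759$
$\sqrt{-23520 + n} = \sqrt{-23520 - 37759} = \sqrt{-61279} = i \sqrt{61279}$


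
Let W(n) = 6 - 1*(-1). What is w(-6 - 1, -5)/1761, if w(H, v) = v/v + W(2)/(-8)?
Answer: 1/14088 ≈ 7.0982e-5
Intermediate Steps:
W(n) = 7 (W(n) = 6 + 1 = 7)
w(H, v) = ⅛ (w(H, v) = v/v + 7/(-8) = 1 + 7*(-⅛) = 1 - 7/8 = ⅛)
w(-6 - 1, -5)/1761 = (⅛)/1761 = (⅛)*(1/1761) = 1/14088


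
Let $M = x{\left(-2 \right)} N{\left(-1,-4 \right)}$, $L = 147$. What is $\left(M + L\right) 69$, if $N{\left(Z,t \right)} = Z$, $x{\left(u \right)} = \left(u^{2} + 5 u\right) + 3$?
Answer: $10350$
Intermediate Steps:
$x{\left(u \right)} = 3 + u^{2} + 5 u$
$M = 3$ ($M = \left(3 + \left(-2\right)^{2} + 5 \left(-2\right)\right) \left(-1\right) = \left(3 + 4 - 10\right) \left(-1\right) = \left(-3\right) \left(-1\right) = 3$)
$\left(M + L\right) 69 = \left(3 + 147\right) 69 = 150 \cdot 69 = 10350$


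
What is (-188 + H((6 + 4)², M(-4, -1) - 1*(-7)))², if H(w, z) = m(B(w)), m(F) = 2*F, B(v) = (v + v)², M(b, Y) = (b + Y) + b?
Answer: 6369955344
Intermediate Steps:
M(b, Y) = Y + 2*b (M(b, Y) = (Y + b) + b = Y + 2*b)
B(v) = 4*v² (B(v) = (2*v)² = 4*v²)
H(w, z) = 8*w² (H(w, z) = 2*(4*w²) = 8*w²)
(-188 + H((6 + 4)², M(-4, -1) - 1*(-7)))² = (-188 + 8*((6 + 4)²)²)² = (-188 + 8*(10²)²)² = (-188 + 8*100²)² = (-188 + 8*10000)² = (-188 + 80000)² = 79812² = 6369955344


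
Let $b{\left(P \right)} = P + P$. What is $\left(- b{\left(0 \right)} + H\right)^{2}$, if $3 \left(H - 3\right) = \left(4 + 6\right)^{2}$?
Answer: $\frac{11881}{9} \approx 1320.1$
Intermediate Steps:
$b{\left(P \right)} = 2 P$
$H = \frac{109}{3}$ ($H = 3 + \frac{\left(4 + 6\right)^{2}}{3} = 3 + \frac{10^{2}}{3} = 3 + \frac{1}{3} \cdot 100 = 3 + \frac{100}{3} = \frac{109}{3} \approx 36.333$)
$\left(- b{\left(0 \right)} + H\right)^{2} = \left(- 2 \cdot 0 + \frac{109}{3}\right)^{2} = \left(\left(-1\right) 0 + \frac{109}{3}\right)^{2} = \left(0 + \frac{109}{3}\right)^{2} = \left(\frac{109}{3}\right)^{2} = \frac{11881}{9}$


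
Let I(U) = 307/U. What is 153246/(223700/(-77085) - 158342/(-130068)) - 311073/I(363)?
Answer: -26432886167934507/57615094319 ≈ -4.5878e+5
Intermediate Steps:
153246/(223700/(-77085) - 158342/(-130068)) - 311073/I(363) = 153246/(223700/(-77085) - 158342/(-130068)) - 311073/(307/363) = 153246/(223700*(-1/77085) - 158342*(-1/130068)) - 311073/(307*(1/363)) = 153246/(-44740/15417 + 79171/65034) - 311073/307/363 = 153246/(-187671317/111403242) - 311073*363/307 = 153246*(-111403242/187671317) - 112919499/307 = -17072101223532/187671317 - 112919499/307 = -26432886167934507/57615094319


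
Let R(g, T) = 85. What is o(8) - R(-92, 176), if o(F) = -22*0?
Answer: -85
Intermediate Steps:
o(F) = 0
o(8) - R(-92, 176) = 0 - 1*85 = 0 - 85 = -85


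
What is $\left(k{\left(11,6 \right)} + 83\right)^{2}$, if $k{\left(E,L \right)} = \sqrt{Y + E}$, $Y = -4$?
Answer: $\left(83 + \sqrt{7}\right)^{2} \approx 7335.2$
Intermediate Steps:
$k{\left(E,L \right)} = \sqrt{-4 + E}$
$\left(k{\left(11,6 \right)} + 83\right)^{2} = \left(\sqrt{-4 + 11} + 83\right)^{2} = \left(\sqrt{7} + 83\right)^{2} = \left(83 + \sqrt{7}\right)^{2}$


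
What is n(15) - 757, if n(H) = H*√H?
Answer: -757 + 15*√15 ≈ -698.91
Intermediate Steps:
n(H) = H^(3/2)
n(15) - 757 = 15^(3/2) - 757 = 15*√15 - 757 = -757 + 15*√15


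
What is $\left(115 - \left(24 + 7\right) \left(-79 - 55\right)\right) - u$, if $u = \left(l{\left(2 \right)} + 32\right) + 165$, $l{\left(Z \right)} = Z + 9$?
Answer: $4061$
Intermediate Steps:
$l{\left(Z \right)} = 9 + Z$
$u = 208$ ($u = \left(\left(9 + 2\right) + 32\right) + 165 = \left(11 + 32\right) + 165 = 43 + 165 = 208$)
$\left(115 - \left(24 + 7\right) \left(-79 - 55\right)\right) - u = \left(115 - \left(24 + 7\right) \left(-79 - 55\right)\right) - 208 = \left(115 - 31 \left(-134\right)\right) - 208 = \left(115 - -4154\right) - 208 = \left(115 + 4154\right) - 208 = 4269 - 208 = 4061$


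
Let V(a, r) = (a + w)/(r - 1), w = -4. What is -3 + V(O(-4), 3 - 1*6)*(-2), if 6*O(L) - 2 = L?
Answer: -31/6 ≈ -5.1667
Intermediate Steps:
O(L) = ⅓ + L/6
V(a, r) = (-4 + a)/(-1 + r) (V(a, r) = (a - 4)/(r - 1) = (-4 + a)/(-1 + r))
-3 + V(O(-4), 3 - 1*6)*(-2) = -3 + ((-4 + (⅓ + (⅙)*(-4)))/(-1 + (3 - 1*6)))*(-2) = -3 + ((-4 + (⅓ - ⅔))/(-1 + (3 - 6)))*(-2) = -3 + ((-4 - ⅓)/(-1 - 3))*(-2) = -3 + (-13/3/(-4))*(-2) = -3 - ¼*(-13/3)*(-2) = -3 + (13/12)*(-2) = -3 - 13/6 = -31/6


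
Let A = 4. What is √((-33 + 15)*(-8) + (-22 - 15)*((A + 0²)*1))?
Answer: 2*I ≈ 2.0*I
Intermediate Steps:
√((-33 + 15)*(-8) + (-22 - 15)*((A + 0²)*1)) = √((-33 + 15)*(-8) + (-22 - 15)*((4 + 0²)*1)) = √(-18*(-8) - 37*(4 + 0)) = √(144 - 148) = √(-4) = 2*I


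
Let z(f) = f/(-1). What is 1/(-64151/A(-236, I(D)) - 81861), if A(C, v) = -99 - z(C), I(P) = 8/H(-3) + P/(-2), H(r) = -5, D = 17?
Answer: -335/27359284 ≈ -1.2244e-5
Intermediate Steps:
z(f) = -f (z(f) = f*(-1) = -f)
I(P) = -8/5 - P/2 (I(P) = 8/(-5) + P/(-2) = 8*(-1/5) + P*(-1/2) = -8/5 - P/2)
A(C, v) = -99 + C (A(C, v) = -99 - (-1)*C = -99 + C)
1/(-64151/A(-236, I(D)) - 81861) = 1/(-64151/(-99 - 236) - 81861) = 1/(-64151/(-335) - 81861) = 1/(-64151*(-1/335) - 81861) = 1/(64151/335 - 81861) = 1/(-27359284/335) = -335/27359284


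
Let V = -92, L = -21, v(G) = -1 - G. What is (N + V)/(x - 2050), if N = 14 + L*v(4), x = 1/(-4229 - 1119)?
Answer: -48132/3654467 ≈ -0.013171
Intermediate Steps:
x = -1/5348 (x = 1/(-5348) = -1/5348 ≈ -0.00018699)
N = 119 (N = 14 - 21*(-1 - 1*4) = 14 - 21*(-1 - 4) = 14 - 21*(-5) = 14 + 105 = 119)
(N + V)/(x - 2050) = (119 - 92)/(-1/5348 - 2050) = 27/(-10963401/5348) = 27*(-5348/10963401) = -48132/3654467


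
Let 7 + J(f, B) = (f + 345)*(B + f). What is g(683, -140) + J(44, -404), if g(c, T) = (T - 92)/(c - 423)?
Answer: -9103113/65 ≈ -1.4005e+5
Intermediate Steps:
J(f, B) = -7 + (345 + f)*(B + f) (J(f, B) = -7 + (f + 345)*(B + f) = -7 + (345 + f)*(B + f))
g(c, T) = (-92 + T)/(-423 + c)
g(683, -140) + J(44, -404) = (-92 - 140)/(-423 + 683) + (-7 + 44**2 + 345*(-404) + 345*44 - 404*44) = -232/260 + (-7 + 1936 - 139380 + 15180 - 17776) = (1/260)*(-232) - 140047 = -58/65 - 140047 = -9103113/65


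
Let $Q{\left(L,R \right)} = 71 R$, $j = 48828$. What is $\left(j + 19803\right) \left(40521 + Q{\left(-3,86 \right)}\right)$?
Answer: $3200057637$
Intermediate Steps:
$\left(j + 19803\right) \left(40521 + Q{\left(-3,86 \right)}\right) = \left(48828 + 19803\right) \left(40521 + 71 \cdot 86\right) = 68631 \left(40521 + 6106\right) = 68631 \cdot 46627 = 3200057637$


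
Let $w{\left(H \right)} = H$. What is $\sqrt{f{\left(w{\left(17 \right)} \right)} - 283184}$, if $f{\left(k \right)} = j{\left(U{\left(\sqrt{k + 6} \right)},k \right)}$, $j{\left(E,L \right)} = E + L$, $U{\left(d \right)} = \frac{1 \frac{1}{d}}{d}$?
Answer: $\frac{2 i \sqrt{37448830}}{23} \approx 532.13 i$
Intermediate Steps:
$U{\left(d \right)} = \frac{1}{d^{2}}$ ($U{\left(d \right)} = \frac{1}{d d} = \frac{1}{d^{2}}$)
$f{\left(k \right)} = k + \frac{1}{6 + k}$ ($f{\left(k \right)} = \frac{1}{k + 6} + k = \frac{1}{6 + k} + k = k + \frac{1}{6 + k}$)
$\sqrt{f{\left(w{\left(17 \right)} \right)} - 283184} = \sqrt{\frac{1 + 17 \left(6 + 17\right)}{6 + 17} - 283184} = \sqrt{\frac{1 + 17 \cdot 23}{23} - 283184} = \sqrt{\frac{1 + 391}{23} - 283184} = \sqrt{\frac{1}{23} \cdot 392 - 283184} = \sqrt{\frac{392}{23} - 283184} = \sqrt{- \frac{6512840}{23}} = \frac{2 i \sqrt{37448830}}{23}$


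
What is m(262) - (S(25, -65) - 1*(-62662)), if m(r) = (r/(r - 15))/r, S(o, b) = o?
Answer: -15483688/247 ≈ -62687.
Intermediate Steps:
m(r) = 1/(-15 + r) (m(r) = (r/(-15 + r))/r = 1/(-15 + r))
m(262) - (S(25, -65) - 1*(-62662)) = 1/(-15 + 262) - (25 - 1*(-62662)) = 1/247 - (25 + 62662) = 1/247 - 1*62687 = 1/247 - 62687 = -15483688/247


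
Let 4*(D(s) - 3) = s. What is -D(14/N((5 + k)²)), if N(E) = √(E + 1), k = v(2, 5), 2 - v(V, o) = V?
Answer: -3 - 7*√26/52 ≈ -3.6864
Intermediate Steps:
v(V, o) = 2 - V
k = 0 (k = 2 - 1*2 = 2 - 2 = 0)
N(E) = √(1 + E)
D(s) = 3 + s/4
-D(14/N((5 + k)²)) = -(3 + (14/(√(1 + (5 + 0)²)))/4) = -(3 + (14/(√(1 + 5²)))/4) = -(3 + (14/(√(1 + 25)))/4) = -(3 + (14/(√26))/4) = -(3 + (14*(√26/26))/4) = -(3 + (7*√26/13)/4) = -(3 + 7*√26/52) = -3 - 7*√26/52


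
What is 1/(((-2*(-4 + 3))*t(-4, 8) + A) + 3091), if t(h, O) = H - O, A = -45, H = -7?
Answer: 1/3016 ≈ 0.00033156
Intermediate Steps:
t(h, O) = -7 - O
1/(((-2*(-4 + 3))*t(-4, 8) + A) + 3091) = 1/(((-2*(-4 + 3))*(-7 - 1*8) - 45) + 3091) = 1/(((-2*(-1))*(-7 - 8) - 45) + 3091) = 1/((2*(-15) - 45) + 3091) = 1/((-30 - 45) + 3091) = 1/(-75 + 3091) = 1/3016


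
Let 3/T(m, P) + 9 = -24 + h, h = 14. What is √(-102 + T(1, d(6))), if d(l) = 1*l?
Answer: I*√36879/19 ≈ 10.107*I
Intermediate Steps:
d(l) = l
T(m, P) = -3/19 (T(m, P) = 3/(-9 + (-24 + 14)) = 3/(-9 - 10) = 3/(-19) = 3*(-1/19) = -3/19)
√(-102 + T(1, d(6))) = √(-102 - 3/19) = √(-1941/19) = I*√36879/19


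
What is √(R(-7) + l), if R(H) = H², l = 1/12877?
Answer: √8125052198/12877 ≈ 7.0000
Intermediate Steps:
l = 1/12877 ≈ 7.7658e-5
√(R(-7) + l) = √((-7)² + 1/12877) = √(49 + 1/12877) = √(630974/12877) = √8125052198/12877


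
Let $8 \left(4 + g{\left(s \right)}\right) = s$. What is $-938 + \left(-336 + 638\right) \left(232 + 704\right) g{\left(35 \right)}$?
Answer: $105064$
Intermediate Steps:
$g{\left(s \right)} = -4 + \frac{s}{8}$
$-938 + \left(-336 + 638\right) \left(232 + 704\right) g{\left(35 \right)} = -938 + \left(-336 + 638\right) \left(232 + 704\right) \left(-4 + \frac{1}{8} \cdot 35\right) = -938 + 302 \cdot 936 \left(-4 + \frac{35}{8}\right) = -938 + 282672 \cdot \frac{3}{8} = -938 + 106002 = 105064$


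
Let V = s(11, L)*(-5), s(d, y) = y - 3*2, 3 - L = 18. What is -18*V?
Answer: -1890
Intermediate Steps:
L = -15 (L = 3 - 1*18 = 3 - 18 = -15)
s(d, y) = -6 + y (s(d, y) = y - 6 = -6 + y)
V = 105 (V = (-6 - 15)*(-5) = -21*(-5) = 105)
-18*V = -18*105 = -1890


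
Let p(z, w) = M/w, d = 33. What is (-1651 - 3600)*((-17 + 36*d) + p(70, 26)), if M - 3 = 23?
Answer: -6154172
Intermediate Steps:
M = 26 (M = 3 + 23 = 26)
p(z, w) = 26/w
(-1651 - 3600)*((-17 + 36*d) + p(70, 26)) = (-1651 - 3600)*((-17 + 36*33) + 26/26) = -5251*((-17 + 1188) + 26*(1/26)) = -5251*(1171 + 1) = -5251*1172 = -6154172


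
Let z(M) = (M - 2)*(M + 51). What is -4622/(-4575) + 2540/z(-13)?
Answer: -99844/28975 ≈ -3.4459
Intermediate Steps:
z(M) = (-2 + M)*(51 + M)
-4622/(-4575) + 2540/z(-13) = -4622/(-4575) + 2540/(-102 + (-13)² + 49*(-13)) = -4622*(-1/4575) + 2540/(-102 + 169 - 637) = 4622/4575 + 2540/(-570) = 4622/4575 + 2540*(-1/570) = 4622/4575 - 254/57 = -99844/28975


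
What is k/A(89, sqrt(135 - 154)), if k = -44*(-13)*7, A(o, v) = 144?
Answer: 1001/36 ≈ 27.806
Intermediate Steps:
k = 4004 (k = 572*7 = 4004)
k/A(89, sqrt(135 - 154)) = 4004/144 = 4004*(1/144) = 1001/36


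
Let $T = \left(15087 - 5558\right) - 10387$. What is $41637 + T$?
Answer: $40779$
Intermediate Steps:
$T = -858$ ($T = 9529 - 10387 = -858$)
$41637 + T = 41637 - 858 = 40779$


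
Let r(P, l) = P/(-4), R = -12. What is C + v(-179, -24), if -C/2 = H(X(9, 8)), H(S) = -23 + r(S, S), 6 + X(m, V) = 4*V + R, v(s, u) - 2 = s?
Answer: -124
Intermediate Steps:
v(s, u) = 2 + s
r(P, l) = -P/4 (r(P, l) = P*(-¼) = -P/4)
X(m, V) = -18 + 4*V (X(m, V) = -6 + (4*V - 12) = -6 + (-12 + 4*V) = -18 + 4*V)
H(S) = -23 - S/4
C = 53 (C = -2*(-23 - (-18 + 4*8)/4) = -2*(-23 - (-18 + 32)/4) = -2*(-23 - ¼*14) = -2*(-23 - 7/2) = -2*(-53/2) = 53)
C + v(-179, -24) = 53 + (2 - 179) = 53 - 177 = -124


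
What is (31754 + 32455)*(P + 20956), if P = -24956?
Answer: -256836000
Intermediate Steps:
(31754 + 32455)*(P + 20956) = (31754 + 32455)*(-24956 + 20956) = 64209*(-4000) = -256836000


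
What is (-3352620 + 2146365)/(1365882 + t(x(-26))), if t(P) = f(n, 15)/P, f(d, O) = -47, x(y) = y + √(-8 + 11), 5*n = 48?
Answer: -1108837614599040/1255574776540669 + 56693985*√3/1255574776540669 ≈ -0.88313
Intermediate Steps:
n = 48/5 (n = (⅕)*48 = 48/5 ≈ 9.6000)
x(y) = y + √3
t(P) = -47/P
(-3352620 + 2146365)/(1365882 + t(x(-26))) = (-3352620 + 2146365)/(1365882 - 47/(-26 + √3)) = -1206255/(1365882 - 47/(-26 + √3))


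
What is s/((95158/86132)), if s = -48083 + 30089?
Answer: -774929604/47579 ≈ -16287.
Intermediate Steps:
s = -17994
s/((95158/86132)) = -17994/(95158/86132) = -17994/(95158*(1/86132)) = -17994/47579/43066 = -17994*43066/47579 = -774929604/47579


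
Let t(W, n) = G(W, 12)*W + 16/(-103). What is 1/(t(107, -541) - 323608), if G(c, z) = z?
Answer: -103/33199388 ≈ -3.1025e-6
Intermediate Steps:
t(W, n) = -16/103 + 12*W (t(W, n) = 12*W + 16/(-103) = 12*W + 16*(-1/103) = 12*W - 16/103 = -16/103 + 12*W)
1/(t(107, -541) - 323608) = 1/((-16/103 + 12*107) - 323608) = 1/((-16/103 + 1284) - 323608) = 1/(132236/103 - 323608) = 1/(-33199388/103) = -103/33199388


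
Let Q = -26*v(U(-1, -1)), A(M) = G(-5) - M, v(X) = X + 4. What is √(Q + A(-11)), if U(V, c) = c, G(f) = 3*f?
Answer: I*√82 ≈ 9.0554*I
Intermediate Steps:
v(X) = 4 + X
A(M) = -15 - M (A(M) = 3*(-5) - M = -15 - M)
Q = -78 (Q = -26*(4 - 1) = -26*3 = -78)
√(Q + A(-11)) = √(-78 + (-15 - 1*(-11))) = √(-78 + (-15 + 11)) = √(-78 - 4) = √(-82) = I*√82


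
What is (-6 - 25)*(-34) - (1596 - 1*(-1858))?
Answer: -2400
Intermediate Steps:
(-6 - 25)*(-34) - (1596 - 1*(-1858)) = -31*(-34) - (1596 + 1858) = 1054 - 1*3454 = 1054 - 3454 = -2400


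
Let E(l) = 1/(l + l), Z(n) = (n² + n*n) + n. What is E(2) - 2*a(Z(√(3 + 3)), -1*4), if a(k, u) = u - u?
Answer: ¼ ≈ 0.25000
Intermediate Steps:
Z(n) = n + 2*n² (Z(n) = (n² + n²) + n = 2*n² + n = n + 2*n²)
E(l) = 1/(2*l)
a(k, u) = 0
E(2) - 2*a(Z(√(3 + 3)), -1*4) = (½)/2 - 2*0 = (½)*(½) + 0 = ¼ + 0 = ¼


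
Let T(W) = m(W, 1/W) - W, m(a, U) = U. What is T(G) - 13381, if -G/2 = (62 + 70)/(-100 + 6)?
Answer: -83030939/6204 ≈ -13383.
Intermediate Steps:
G = 132/47 (G = -2*(62 + 70)/(-100 + 6) = -264/(-94) = -264*(-1)/94 = -2*(-66/47) = 132/47 ≈ 2.8085)
T(W) = 1/W - W
T(G) - 13381 = (1/(132/47) - 1*132/47) - 13381 = (47/132 - 132/47) - 13381 = -15215/6204 - 13381 = -83030939/6204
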